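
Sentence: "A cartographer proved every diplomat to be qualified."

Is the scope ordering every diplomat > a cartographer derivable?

Yes

ECM infinitives lack a CP barrier, so *every diplomat* can QR over the matrix subject *a cartographer*.
Clause-internal QR can adjoin the lower DP above the subject, yielding the inverse reading.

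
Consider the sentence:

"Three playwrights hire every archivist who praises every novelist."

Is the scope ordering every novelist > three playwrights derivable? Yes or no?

Structurally, *every novelist* is inside the relative clause *who praises every novelist* modifying *every archivist*.
The relative clause forms an island for QR, so the quantifier is confined to the head noun's restrictor.
So *every novelist* cannot raise high enough to outscope *three playwrights*; only the surface ordering *three playwrights* > *every novelist* is available.

No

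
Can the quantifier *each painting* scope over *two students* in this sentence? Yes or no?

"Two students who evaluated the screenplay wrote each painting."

The relative clause *who evaluated the screenplay* modifies *two students*, but *each painting* is not inside that relative clause — it is an argument of the matrix verb.
Ordinary QR to a clause-peripheral position gives the wide-scope LF for the lower DP.

Yes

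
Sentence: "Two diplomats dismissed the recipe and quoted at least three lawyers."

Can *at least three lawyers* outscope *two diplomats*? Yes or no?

No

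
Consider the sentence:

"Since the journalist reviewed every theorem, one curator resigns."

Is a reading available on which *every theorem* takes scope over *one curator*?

No

Structurally, *every theorem* is inside the adjunct clause *since the journalist reviewed every theorem*.
Scope out of an adjunct clause is unavailable: QR respects the adjunct-island constraint.
So the wide-scope reading for *every theorem* is blocked.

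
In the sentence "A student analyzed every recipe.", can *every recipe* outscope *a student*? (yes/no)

Both DPs are arguments of the same predicate; there is no clause or island boundary between them.
No island intervenes, so both surface and inverse scope are derivable.

Yes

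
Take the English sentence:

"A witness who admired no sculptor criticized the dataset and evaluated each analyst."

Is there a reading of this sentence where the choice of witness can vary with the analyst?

This is the *each analyst* > *a witness* reading.
*each analyst* is embedded in one conjunct of the coordinate structure (*evaluated each analyst*).
QR out of a conjunct would have to apply non-ATB, which the CSC forbids.
*each analyst* is confined to the island and cannot take scope over *a witness*.

No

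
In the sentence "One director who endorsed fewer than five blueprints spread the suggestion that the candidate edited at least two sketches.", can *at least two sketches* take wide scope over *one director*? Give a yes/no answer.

The target quantifier *at least two sketches* is part of the complex NP *the suggestion that the candidate edited at least two sketches*.
Noun-complement clauses are scope islands (the Complex NP Constraint): a quantifier inside one cannot scope into the matrix.
So *at least two sketches* cannot raise to a position above *one director*.

No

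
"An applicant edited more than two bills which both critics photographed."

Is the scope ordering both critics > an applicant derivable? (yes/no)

The DP *both critics* is contained in the relative clause *which both critics photographed* modifying *more than two bills*.
Quantifiers inside a relative clause are trapped there; the RC boundary blocks QR.
*both critics* is confined to the island and cannot take scope over *an applicant*.

No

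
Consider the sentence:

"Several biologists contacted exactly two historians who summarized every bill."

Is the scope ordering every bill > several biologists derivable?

No

*every bill* sits inside the relative clause *who summarized every bill* modifying *exactly two historians*.
Relative clauses are scope islands: a quantifier cannot QR out of a relative clause to take scope in the matrix clause.
*every bill* > *several biologists* would require crossing that boundary, which is illicit.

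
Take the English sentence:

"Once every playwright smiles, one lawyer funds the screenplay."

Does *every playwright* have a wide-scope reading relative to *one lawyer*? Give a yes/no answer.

*every playwright* sits inside the adjunct clause *once every playwright smiles*.
Since the clause is an adjunct (not a complement), the Adjunct Condition blocks QR across its edge.
*every playwright* is confined to the island and cannot take scope over *one lawyer*.

No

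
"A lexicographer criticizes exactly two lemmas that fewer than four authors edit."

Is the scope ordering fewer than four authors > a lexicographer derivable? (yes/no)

*fewer than four authors* is embedded in the relative clause *that fewer than four authors edit* modifying *exactly two lemmas*.
Relative clauses block scope extraction: QR cannot target a position outside the modified NP.
So *fewer than four authors* cannot raise high enough to outscope *a lexicographer*; only the surface ordering *a lexicographer* > *fewer than four authors* is available.
(Only the surface reading survives: one fixed lexicographer with respect to all the relevant authors.)

No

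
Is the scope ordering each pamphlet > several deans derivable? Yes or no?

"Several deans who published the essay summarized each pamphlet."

Yes

*each pamphlet* sits in the matrix clause, not in the relative clause on *several deans*.
No island intervenes, so both surface and inverse scope are derivable.
Both orderings are possible: *several deans* > *each pamphlet* and *each pamphlet* > *several deans*.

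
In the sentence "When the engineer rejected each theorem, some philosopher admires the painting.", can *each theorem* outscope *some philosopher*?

No

The DP *each theorem* is contained in the adjunct clause *when the engineer rejected each theorem*.
Since the clause is an adjunct (not a complement), the Adjunct Condition blocks QR across its edge.
There is no licit LF on which *each theorem* c-commands *some philosopher*.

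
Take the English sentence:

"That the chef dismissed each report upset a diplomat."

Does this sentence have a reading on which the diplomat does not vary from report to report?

Yes

The described interpretation is the *a diplomat* > *each report* scoping.
*a diplomat* is a matrix-clause argument and can take scope within the matrix clause over the constituent containing *each report*, so *a diplomat* > *each report* needs no island-crossing movement and is available.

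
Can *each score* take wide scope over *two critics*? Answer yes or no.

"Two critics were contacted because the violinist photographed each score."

Structurally, *each score* is inside the adjunct clause *because the violinist photographed each score*.
Scope out of an adjunct clause is unavailable: QR respects the adjunct-island constraint.
The inverse ordering *each score* > *two critics* is therefore underivable.

No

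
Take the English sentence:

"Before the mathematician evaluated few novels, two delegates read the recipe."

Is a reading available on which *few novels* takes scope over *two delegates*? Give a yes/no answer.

No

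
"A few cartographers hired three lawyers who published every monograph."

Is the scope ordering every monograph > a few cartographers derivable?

The DP *every monograph* is contained in the relative clause *who published every monograph* modifying *three lawyers*.
QR out of a relative clause is ruled out by the relative-clause island constraint.
So the wide-scope reading for *every monograph* is blocked.

No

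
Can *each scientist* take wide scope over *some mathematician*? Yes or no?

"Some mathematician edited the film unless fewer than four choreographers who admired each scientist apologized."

No

Structurally, *each scientist* is inside the relative clause *who admired each scientist*, which is itself inside the adjunct *unless fewer than four choreographers who admired each scientist apologized*.
Two island boundaries intervene — the relative clause and the adjunct. Either alone would block QR.
So *each scientist* cannot raise to a position above *some mathematician*.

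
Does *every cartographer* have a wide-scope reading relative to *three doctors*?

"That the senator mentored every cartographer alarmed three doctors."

No

The target quantifier *every cartographer* is part of the sentential subject *that the senator mentored every cartographer*.
Subjects — clausal subjects included — are islands for extraction, and QR is no exception.
So *every cartographer* cannot raise to a position above *three doctors*.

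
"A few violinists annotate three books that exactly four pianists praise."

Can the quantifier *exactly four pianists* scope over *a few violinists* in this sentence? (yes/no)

No

*exactly four pianists* is embedded in the relative clause *that exactly four pianists praise* modifying *three books*.
Quantifiers inside a relative clause are trapped there; the RC boundary blocks QR.
Hence only narrow scope for *exactly four pianists* (under *a few violinists*) survives.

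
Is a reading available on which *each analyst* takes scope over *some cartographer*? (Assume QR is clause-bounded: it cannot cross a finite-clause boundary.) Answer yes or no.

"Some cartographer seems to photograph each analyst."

The matrix predicate is a raising verb, whose infinitival complement is not a scope island — *each analyst* can QR into the matrix clause.
Ordinary QR to a clause-peripheral position gives the wide-scope LF for the lower DP.
Both orderings are possible: *some cartographer* > *each analyst* and *each analyst* > *some cartographer*.

Yes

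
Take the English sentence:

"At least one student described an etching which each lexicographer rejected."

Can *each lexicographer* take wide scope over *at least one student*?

*each lexicographer* is embedded in the relative clause *which each lexicographer rejected* modifying *an etching*.
A relative clause is a scope island — quantifier raising cannot cross its boundary.
The inverse ordering *each lexicographer* > *at least one student* is therefore underivable.
(Only the surface reading survives: one fixed student with respect to all the relevant lexicographers.)

No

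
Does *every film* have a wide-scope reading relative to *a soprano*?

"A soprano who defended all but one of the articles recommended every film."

Yes

*every film* sits in the matrix clause, not in the relative clause on *a soprano*.
No island intervenes, so both surface and inverse scope are derivable.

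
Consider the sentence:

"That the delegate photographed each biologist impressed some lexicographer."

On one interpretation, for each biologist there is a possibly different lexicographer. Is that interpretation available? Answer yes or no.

This is the *each biologist* > *some lexicographer* reading.
*each biologist* is embedded in the sentential subject *that the delegate photographed each biologist*.
Subjects — clausal subjects included — are islands for extraction, and QR is no exception.
So *each biologist* cannot raise to a position above *some lexicographer*.

No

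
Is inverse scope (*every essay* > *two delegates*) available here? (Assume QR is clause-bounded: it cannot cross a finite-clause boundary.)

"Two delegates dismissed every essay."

Yes

Both DPs are arguments of the same predicate; there is no clause or island boundary between them.
Since no island is crossed, the inverse ordering is licensed alongside surface scope.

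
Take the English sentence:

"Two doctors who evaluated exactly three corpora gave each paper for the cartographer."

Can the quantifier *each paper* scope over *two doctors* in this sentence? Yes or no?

*each paper* is a matrix argument; only *two doctors* is modified by the relative clause *who evaluated exactly three corpora*, so the RC island is irrelevant to the target quantifier.
With no island boundary between them, the object can take inverse scope over the subject via ordinary QR within the clause.

Yes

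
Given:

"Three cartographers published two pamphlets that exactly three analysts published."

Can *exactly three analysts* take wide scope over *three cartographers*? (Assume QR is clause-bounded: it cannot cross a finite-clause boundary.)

No

*exactly three analysts* is embedded in the relative clause *that exactly three analysts published* modifying *two pamphlets*.
Relative clauses are scope islands: a quantifier cannot QR out of a relative clause to take scope in the matrix clause.
So *exactly three analysts* cannot raise to a position above *three cartographers*.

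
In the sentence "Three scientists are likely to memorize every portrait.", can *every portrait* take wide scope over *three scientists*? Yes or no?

Yes

*every portrait* is inside a raising infinitive, which is transparent to QR (no CP barrier), so it behaves as a matrix argument.
Clause-internal QR can adjoin the lower DP above the subject, yielding the inverse reading.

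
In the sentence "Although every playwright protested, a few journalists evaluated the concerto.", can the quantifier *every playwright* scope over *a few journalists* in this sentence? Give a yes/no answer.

No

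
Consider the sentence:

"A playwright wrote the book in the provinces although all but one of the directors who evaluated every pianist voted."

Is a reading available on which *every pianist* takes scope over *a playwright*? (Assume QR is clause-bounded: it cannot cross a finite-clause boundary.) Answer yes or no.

No

*every pianist* is embedded in the relative clause *who evaluated every pianist*, which is itself inside the adjunct *although all but one of the directors who evaluated every pianist voted*.
Two island boundaries intervene — the relative clause and the adjunct. Either alone would block QR.
So *every pianist* cannot raise to a position above *a playwright*.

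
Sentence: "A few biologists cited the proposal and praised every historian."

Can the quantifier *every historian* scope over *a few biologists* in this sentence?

No

*every historian* occurs within one conjunct of the coordinate structure (*praised every historian*).
A quantifier cannot raise out of one conjunct of a coordination across the whole coordinate structure — the CSC applies to QR.
There is no licit LF on which *every historian* c-commands *a few biologists*.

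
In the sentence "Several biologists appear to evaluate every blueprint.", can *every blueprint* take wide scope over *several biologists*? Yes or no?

Raising constructions are monoclausal for scope purposes; *every blueprint* is not separated from *several biologists* by any island.
Clause-internal QR can adjoin the lower DP above the subject, yielding the inverse reading.
So *every blueprint* > *several biologists* is among the available readings.

Yes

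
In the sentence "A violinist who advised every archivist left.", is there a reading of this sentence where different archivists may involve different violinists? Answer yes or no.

The described interpretation is the *every archivist* > *a violinist* scoping.
*every archivist* is embedded in the relative clause *who advised every archivist*.
Relative clauses are scope islands: a quantifier cannot QR out of a relative clause to take scope in the matrix clause.
So *every archivist* cannot raise high enough to outscope *a violinist*; only the surface ordering *a violinist* > *every archivist* is available.
(Only the surface reading survives: one fixed violinist with respect to all the relevant archivists.)

No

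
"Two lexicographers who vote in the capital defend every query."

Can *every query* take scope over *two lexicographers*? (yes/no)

Although the sentence contains a relative clause (*who vote in the capital*), *every query* is outside it, in the matrix VP.
Ordinary QR to a clause-peripheral position gives the wide-scope LF for the lower DP.
The sentence is scopally ambiguous between *two lexicographers* > *every query* and *every query* > *two lexicographers*.

Yes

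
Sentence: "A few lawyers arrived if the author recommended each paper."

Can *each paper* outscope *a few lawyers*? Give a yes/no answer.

No

The target quantifier *each paper* is part of the adjunct clause *if the author recommended each paper*.
Adverbial clauses are not L-marked, so they are barriers for QR — the quantifier cannot escape the adjunct.
So the wide-scope reading for *each paper* is blocked.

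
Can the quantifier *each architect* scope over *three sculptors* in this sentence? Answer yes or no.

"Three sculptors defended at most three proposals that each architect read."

No

*each architect* occurs within the relative clause *that each architect read* modifying *at most three proposals*.
Relative clauses block scope extraction: QR cannot target a position outside the modified NP.
So *each architect* cannot raise to a position above *three sculptors*.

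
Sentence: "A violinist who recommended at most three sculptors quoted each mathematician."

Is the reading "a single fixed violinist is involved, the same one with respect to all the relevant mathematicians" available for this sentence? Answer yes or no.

Yes

The paraphrase describes the scope ordering *a violinist* > *each mathematician*.
Surface scope (*a violinist* > *each mathematician*) is always derivable; islands only block QR, not in-situ interpretation.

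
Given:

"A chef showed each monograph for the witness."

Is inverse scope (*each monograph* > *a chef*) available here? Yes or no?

Yes

*each monograph* is the matrix object and *a chef* the matrix subject; the two are clausemates.
Ordinary QR to a clause-peripheral position gives the wide-scope LF for the lower DP.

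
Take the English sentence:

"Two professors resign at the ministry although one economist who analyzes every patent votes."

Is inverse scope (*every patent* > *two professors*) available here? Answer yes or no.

No

*every patent* occurs within the relative clause *who analyzes every patent*, which is itself inside the adjunct *although one economist who analyzes every patent votes*.
Even if one barrier were somehow void, the other would still block QR.
*every patent* is confined to the island and cannot take scope over *two professors*.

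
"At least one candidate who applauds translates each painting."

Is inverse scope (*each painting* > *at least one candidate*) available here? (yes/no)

Although the sentence contains a relative clause (*who applauds*), *each painting* is outside it, in the matrix VP.
Clause-internal QR can adjoin the lower DP above the subject, yielding the inverse reading.

Yes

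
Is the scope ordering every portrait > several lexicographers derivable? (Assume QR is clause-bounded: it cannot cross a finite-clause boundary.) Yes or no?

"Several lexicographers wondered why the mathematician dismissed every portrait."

No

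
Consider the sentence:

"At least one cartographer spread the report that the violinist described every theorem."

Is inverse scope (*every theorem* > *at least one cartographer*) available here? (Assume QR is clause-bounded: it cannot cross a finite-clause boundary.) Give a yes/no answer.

Structurally, *every theorem* is inside the complex NP *the report that the violinist described every theorem*.
Noun-complement clauses are scope islands (the Complex NP Constraint): a quantifier inside one cannot scope into the matrix.
There is no licit LF on which *every theorem* c-commands *at least one cartographer*.

No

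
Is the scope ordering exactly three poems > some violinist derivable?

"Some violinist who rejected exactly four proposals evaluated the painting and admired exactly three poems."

No

The DP *exactly three poems* is contained in one conjunct of the coordinate structure (*admired exactly three poems*).
Coordinate structures are islands for non-across-the-board movement, QR included.
So *exactly three poems* cannot raise high enough to outscope *some violinist*; only the surface ordering *some violinist* > *exactly three poems* is available.
(Only the surface reading survives: one fixed violinist with respect to all the relevant poems.)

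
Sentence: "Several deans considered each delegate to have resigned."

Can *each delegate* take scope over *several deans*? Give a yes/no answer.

Yes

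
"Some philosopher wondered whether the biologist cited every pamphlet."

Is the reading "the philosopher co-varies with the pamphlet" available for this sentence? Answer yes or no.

This is the *every pamphlet* > *some philosopher* reading.
The target quantifier *every pamphlet* is part of the embedded question *whether the biologist cited every pamphlet*.
Embedded wh-clauses are opaque for QR, so the quantifier stays inside the question.
So the wide-scope reading for *every pamphlet* is blocked.
(Only the surface reading survives: one fixed philosopher with respect to all the relevant pamphlets.)

No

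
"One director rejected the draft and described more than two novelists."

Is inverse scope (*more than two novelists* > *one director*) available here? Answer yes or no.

No

The DP *more than two novelists* is contained in one conjunct of the coordinate structure (*described more than two novelists*).
The Coordinate Structure Constraint blocks movement (including QR) out of a single conjunct.
So *more than two novelists* cannot raise high enough to outscope *one director*; only the surface ordering *one director* > *more than two novelists* is available.
(Only the surface reading survives: one fixed director with respect to all the relevant novelists.)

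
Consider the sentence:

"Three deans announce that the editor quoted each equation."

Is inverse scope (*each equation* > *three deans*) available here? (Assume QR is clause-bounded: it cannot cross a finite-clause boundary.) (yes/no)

No

The target quantifier *each equation* is part of the finite complement clause *that the editor quoted each equation*.
With QR restricted to its own tensed clause, the embedded quantifier cannot reach a matrix scope position.
Hence only narrow scope for *each equation* (under *three deans*) survives.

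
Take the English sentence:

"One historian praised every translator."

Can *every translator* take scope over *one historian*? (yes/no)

Yes

*one historian* and *every translator* are co-arguments of the matrix verb, with nothing but a clause-internal boundary between them.
QR within a single clause is free, so the lower quantifier may take scope over the higher one.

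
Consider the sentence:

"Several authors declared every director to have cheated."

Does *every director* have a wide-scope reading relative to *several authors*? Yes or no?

Yes

*every director* is the subject of an ECM infinitive — the infinitival complement of an ECM verb is not a scope island, so *every director* can raise into the matrix clause.
Ordinary QR to a clause-peripheral position gives the wide-scope LF for the lower DP.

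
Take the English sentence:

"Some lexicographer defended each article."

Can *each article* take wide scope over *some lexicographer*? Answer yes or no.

*some lexicographer* and *each article* are co-arguments of the matrix verb, with nothing but a clause-internal boundary between them.
QR within a single clause is free, so the lower quantifier may take scope over the higher one.

Yes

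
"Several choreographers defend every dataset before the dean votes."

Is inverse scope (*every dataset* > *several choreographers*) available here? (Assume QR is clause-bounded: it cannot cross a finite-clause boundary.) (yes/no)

The adjunct clause does not contain *every dataset*, which is the matrix object.
Nothing blocks QR of the lower DP to a position above the higher one, so inverse scope is available.

Yes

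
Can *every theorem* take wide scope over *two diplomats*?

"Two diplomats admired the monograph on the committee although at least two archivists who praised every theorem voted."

*every theorem* is embedded in the relative clause *who praised every theorem*, which is itself inside the adjunct *although at least two archivists who praised every theorem voted*.
Two island boundaries intervene — the relative clause and the adjunct. Either alone would block QR.
There is no licit LF on which *every theorem* c-commands *two diplomats*.

No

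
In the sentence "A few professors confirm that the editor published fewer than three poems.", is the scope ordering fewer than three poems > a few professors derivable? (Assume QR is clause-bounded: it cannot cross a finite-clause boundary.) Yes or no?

*fewer than three poems* sits inside the finite complement clause *that the editor published fewer than three poems*.
With QR restricted to its own tensed clause, the embedded quantifier cannot reach a matrix scope position.
Hence only narrow scope for *fewer than three poems* (under *a few professors*) survives.

No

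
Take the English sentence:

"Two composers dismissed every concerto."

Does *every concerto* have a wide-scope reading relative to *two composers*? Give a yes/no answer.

*every concerto* is the matrix object and *two composers* the matrix subject; the two are clausemates.
With no island boundary between them, the object can take inverse scope over the subject via ordinary QR within the clause.

Yes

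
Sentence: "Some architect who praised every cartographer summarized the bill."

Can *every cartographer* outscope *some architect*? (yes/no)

*every cartographer* is embedded in the relative clause *who praised every cartographer*.
Relative clauses block scope extraction: QR cannot target a position outside the modified NP.
So *every cartographer* cannot raise to a position above *some architect*.
(Only the surface reading survives: one fixed architect with respect to all the relevant cartographers.)

No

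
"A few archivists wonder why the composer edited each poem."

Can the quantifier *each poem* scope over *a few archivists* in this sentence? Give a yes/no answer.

No

The DP *each poem* is contained in the embedded question *why the composer edited each poem*.
An indirect question is a wh-island; the filled [Spec,CP] blocks QR across the CP edge.
*each poem* > *a few archivists* would require crossing that boundary, which is illicit.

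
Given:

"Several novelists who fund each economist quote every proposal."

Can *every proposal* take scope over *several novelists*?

Yes

The relative clause *who fund each economist* modifies *several novelists*, but *every proposal* is not inside that relative clause — it is an argument of the matrix verb.
Since no island is crossed, the inverse ordering is licensed alongside surface scope.
The sentence is scopally ambiguous between *several novelists* > *every proposal* and *every proposal* > *several novelists*.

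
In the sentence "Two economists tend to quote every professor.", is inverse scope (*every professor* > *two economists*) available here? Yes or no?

Infinitival complements of raising predicates do not block QR; *every professor* and *two economists* are effectively clausemates.
No island intervenes, so both surface and inverse scope are derivable.
The sentence is scopally ambiguous between *two economists* > *every professor* and *every professor* > *two economists*.

Yes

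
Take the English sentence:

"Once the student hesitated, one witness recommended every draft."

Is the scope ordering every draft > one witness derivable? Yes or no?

The adjunct island is irrelevant here — *every draft* and *one witness* are both in the matrix clause.
Clause-internal QR can adjoin the lower DP above the subject, yielding the inverse reading.

Yes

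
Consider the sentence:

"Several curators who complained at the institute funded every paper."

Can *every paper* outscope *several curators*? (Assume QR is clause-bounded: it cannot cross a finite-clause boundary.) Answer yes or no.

*every paper* sits in the matrix clause, not in the relative clause on *several curators*.
Nothing blocks QR of the lower DP to a position above the higher one, so inverse scope is available.
The sentence is scopally ambiguous between *several curators* > *every paper* and *every paper* > *several curators*.

Yes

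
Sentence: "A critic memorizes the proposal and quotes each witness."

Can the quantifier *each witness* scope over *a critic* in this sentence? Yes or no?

The target quantifier *each witness* is part of one conjunct of the coordinate structure (*quotes each witness*).
A quantifier cannot raise out of one conjunct of a coordination across the whole coordinate structure — the CSC applies to QR.
So *each witness* cannot raise to a position above *a critic*.
(Only the surface reading survives: one fixed critic with respect to all the relevant witnesses.)

No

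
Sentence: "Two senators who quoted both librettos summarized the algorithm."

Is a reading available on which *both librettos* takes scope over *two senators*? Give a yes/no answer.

No

Structurally, *both librettos* is inside the relative clause *who quoted both librettos*.
QR out of a relative clause is ruled out by the relative-clause island constraint.
*both librettos* > *two senators* would require crossing that boundary, which is illicit.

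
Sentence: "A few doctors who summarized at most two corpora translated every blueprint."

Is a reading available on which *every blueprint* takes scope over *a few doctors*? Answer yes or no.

*every blueprint* is a matrix argument; only *a few doctors* is modified by the relative clause *who summarized at most two corpora*, so the RC island is irrelevant to the target quantifier.
With no island boundary between them, the object can take inverse scope over the subject via ordinary QR within the clause.

Yes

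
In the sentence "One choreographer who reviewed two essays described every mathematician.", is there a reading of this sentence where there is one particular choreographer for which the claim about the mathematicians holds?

Yes

That reading corresponds to *one choreographer* > *every mathematician*.
Surface scope (*one choreographer* > *every mathematician*) is always derivable; islands only block QR, not in-situ interpretation.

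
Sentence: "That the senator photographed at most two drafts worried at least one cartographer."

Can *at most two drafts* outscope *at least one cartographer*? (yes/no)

No

The DP *at most two drafts* is contained in the sentential subject *that the senator photographed at most two drafts*.
Clausal subjects are scope islands; QR from inside the subject into the matrix is barred.
So the wide-scope reading for *at most two drafts* is blocked.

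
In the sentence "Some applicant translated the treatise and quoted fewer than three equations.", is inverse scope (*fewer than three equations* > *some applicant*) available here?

Structurally, *fewer than three equations* is inside one conjunct of the coordinate structure (*quoted fewer than three equations*).
QR out of a conjunct would have to apply non-ATB, which the CSC forbids.
So the wide-scope reading for *fewer than three equations* is blocked.

No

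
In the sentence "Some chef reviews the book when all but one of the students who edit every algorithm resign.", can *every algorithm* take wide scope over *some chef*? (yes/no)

No

Structurally, *every algorithm* is inside the relative clause *who edit every algorithm*, which is itself inside the adjunct *when all but one of the students who edit every algorithm resign*.
Even if one barrier were somehow void, the other would still block QR.
*every algorithm* > *some chef* would require crossing that boundary, which is illicit.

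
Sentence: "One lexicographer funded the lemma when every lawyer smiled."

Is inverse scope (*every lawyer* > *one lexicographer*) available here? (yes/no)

No

*every lawyer* occurs within the adjunct clause *when every lawyer smiled*.
Scope out of an adjunct clause is unavailable: QR respects the adjunct-island constraint.
*every lawyer* > *one lexicographer* would require crossing that boundary, which is illicit.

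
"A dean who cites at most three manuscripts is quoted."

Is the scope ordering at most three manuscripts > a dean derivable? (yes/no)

The DP *at most three manuscripts* is contained in the relative clause *who cites at most three manuscripts*.
Relative clauses block scope extraction: QR cannot target a position outside the modified NP.
So the wide-scope reading for *at most three manuscripts* is blocked.

No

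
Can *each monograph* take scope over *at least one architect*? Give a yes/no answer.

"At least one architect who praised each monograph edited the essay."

No

Structurally, *each monograph* is inside the relative clause *who praised each monograph*.
Quantifiers inside a relative clause are trapped there; the RC boundary blocks QR.
*each monograph* > *at least one architect* would require crossing that boundary, which is illicit.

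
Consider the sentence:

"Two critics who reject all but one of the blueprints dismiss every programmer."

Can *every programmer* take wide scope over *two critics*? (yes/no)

Yes

The relative clause *who reject all but one of the blueprints* modifies *two critics*, but *every programmer* is not inside that relative clause — it is an argument of the matrix verb.
Nothing blocks QR of the lower DP to a position above the higher one, so inverse scope is available.
Both orderings are possible: *two critics* > *every programmer* and *every programmer* > *two critics*.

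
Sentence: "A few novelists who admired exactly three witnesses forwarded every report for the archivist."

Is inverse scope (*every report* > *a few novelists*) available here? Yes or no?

The relative clause *who admired exactly three witnesses* modifies *a few novelists*, but *every report* is not inside that relative clause — it is an argument of the matrix verb.
No island intervenes, so both surface and inverse scope are derivable.
So *every report* > *a few novelists* is among the available readings.

Yes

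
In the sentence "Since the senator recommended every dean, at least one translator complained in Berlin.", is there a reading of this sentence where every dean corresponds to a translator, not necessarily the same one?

No

That reading corresponds to *every dean* > *at least one translator*.
*every dean* occurs within the adjunct clause *since the senator recommended every dean*.
Adjunct clauses are scope islands: a quantifier inside an adjunct cannot raise into the matrix clause.
So *every dean* cannot raise to a position above *at least one translator*.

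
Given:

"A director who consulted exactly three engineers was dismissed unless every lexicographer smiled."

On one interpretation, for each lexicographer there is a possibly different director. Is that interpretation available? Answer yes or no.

No

That reading corresponds to *every lexicographer* > *a director*.
The target quantifier *every lexicographer* is part of the adjunct clause *unless every lexicographer smiled*.
Adjuncts are opaque for quantifier raising; a quantifier in an adjunct stays inside it.
*every lexicographer* is confined to the island and cannot take scope over *a director*.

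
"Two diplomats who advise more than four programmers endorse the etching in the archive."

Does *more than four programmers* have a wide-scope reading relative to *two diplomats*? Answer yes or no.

No

Structurally, *more than four programmers* is inside the relative clause *who advise more than four programmers*.
The relative clause forms an island for QR, so the quantifier is confined to the head noun's restrictor.
*more than four programmers* is confined to the island and cannot take scope over *two diplomats*.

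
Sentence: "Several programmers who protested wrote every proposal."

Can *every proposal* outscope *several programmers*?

*every proposal* sits in the matrix clause, not in the relative clause on *several programmers*.
No island intervenes, so both surface and inverse scope are derivable.

Yes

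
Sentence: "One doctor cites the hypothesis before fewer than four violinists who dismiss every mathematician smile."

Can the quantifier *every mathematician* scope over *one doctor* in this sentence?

No

*every mathematician* occurs within the relative clause *who dismiss every mathematician*, which is itself inside the adjunct *before fewer than four violinists who dismiss every mathematician smile*.
Two island boundaries intervene — the relative clause and the adjunct. Either alone would block QR.
*every mathematician* is confined to the island and cannot take scope over *one doctor*.
(Only the surface reading survives: one fixed doctor with respect to all the relevant mathematicians.)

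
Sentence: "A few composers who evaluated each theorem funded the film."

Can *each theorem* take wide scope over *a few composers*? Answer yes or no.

*each theorem* occurs within the relative clause *who evaluated each theorem*.
Quantifiers inside a relative clause are trapped there; the RC boundary blocks QR.
Hence only narrow scope for *each theorem* (under *a few composers*) survives.

No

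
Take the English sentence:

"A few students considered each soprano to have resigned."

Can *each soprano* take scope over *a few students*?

*each soprano* is the subject of an ECM infinitive — the infinitival complement of an ECM verb is not a scope island, so *each soprano* can raise into the matrix clause.
Ordinary QR to a clause-peripheral position gives the wide-scope LF for the lower DP.

Yes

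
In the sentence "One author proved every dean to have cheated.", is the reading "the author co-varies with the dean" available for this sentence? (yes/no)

Yes

The described interpretation is the *every dean* > *one author* scoping.
This is an ECM construction: *every dean* is the infinitival subject, Case-marked by the matrix verb, and the infinitive is transparent for QR.
Clause-internal QR can adjoin the lower DP above the subject, yielding the inverse reading.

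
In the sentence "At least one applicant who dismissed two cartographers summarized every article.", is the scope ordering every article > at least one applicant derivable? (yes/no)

The relative clause *who dismissed two cartographers* modifies *at least one applicant*, but *every article* is not inside that relative clause — it is an argument of the matrix verb.
Since no island is crossed, the inverse ordering is licensed alongside surface scope.

Yes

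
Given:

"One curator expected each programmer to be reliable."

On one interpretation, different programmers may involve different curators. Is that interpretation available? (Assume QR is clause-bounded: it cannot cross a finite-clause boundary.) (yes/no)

This is the *each programmer* > *one curator* reading.
The ECM infinitive is scope-transparent — *each programmer* is free to raise above *one curator*.
Clause-internal QR can adjoin the lower DP above the subject, yielding the inverse reading.
So *each programmer* > *one curator* is among the available readings.

Yes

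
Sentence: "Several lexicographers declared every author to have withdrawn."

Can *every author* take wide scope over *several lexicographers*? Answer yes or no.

Yes

*every author* is an ECM subject; ECM complements are not islands, and the embedded quantifier may take matrix scope.
Ordinary QR to a clause-peripheral position gives the wide-scope LF for the lower DP.
Both orderings are possible: *several lexicographers* > *every author* and *every author* > *several lexicographers*.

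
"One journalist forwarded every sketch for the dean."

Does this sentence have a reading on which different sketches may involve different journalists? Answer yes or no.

This is the *every sketch* > *one journalist* reading.
*every sketch* is the matrix object and *one journalist* the matrix subject; the two are clausemates.
With no island boundary between them, the object can take inverse scope over the subject via ordinary QR within the clause.
So *every sketch* > *one journalist* is among the available readings.

Yes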